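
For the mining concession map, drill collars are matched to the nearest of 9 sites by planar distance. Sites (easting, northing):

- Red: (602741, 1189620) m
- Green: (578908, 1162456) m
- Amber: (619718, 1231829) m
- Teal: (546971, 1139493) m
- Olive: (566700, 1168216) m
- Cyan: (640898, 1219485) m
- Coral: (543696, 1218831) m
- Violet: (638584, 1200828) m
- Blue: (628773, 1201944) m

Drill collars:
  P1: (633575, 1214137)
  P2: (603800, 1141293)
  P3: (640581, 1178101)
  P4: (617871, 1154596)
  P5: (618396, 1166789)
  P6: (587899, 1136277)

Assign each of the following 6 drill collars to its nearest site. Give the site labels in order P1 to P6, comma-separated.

Cyan, Green, Violet, Red, Red, Green

P1 → Cyan (d²=82227433.00)
P2 → Green (d²=1067484233.00)
P3 → Violet (d²=520504538.00)
P4 → Red (d²=1455597476.00)
P5 → Red (d²=766333586.00)
P6 → Green (d²=766178122.00)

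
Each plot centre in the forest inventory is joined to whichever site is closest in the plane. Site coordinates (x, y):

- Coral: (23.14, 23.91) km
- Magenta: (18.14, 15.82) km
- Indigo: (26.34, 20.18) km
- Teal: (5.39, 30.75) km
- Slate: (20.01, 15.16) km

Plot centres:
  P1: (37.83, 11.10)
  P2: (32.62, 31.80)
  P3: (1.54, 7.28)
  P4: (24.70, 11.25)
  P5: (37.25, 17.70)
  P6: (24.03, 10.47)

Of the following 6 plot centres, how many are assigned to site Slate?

2

P1 → Indigo
P2 → Coral
P3 → Magenta
P4 → Slate
P5 → Indigo
P6 → Slate
2 of the 6 go to Slate.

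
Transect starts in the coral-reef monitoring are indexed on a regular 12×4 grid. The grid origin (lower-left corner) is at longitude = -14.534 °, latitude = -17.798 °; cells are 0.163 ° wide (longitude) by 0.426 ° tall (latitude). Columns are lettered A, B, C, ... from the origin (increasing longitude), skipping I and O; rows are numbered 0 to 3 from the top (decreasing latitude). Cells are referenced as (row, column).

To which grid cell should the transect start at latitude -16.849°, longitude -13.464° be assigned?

(1, G)

Column index: ⌊(-13.464 − -14.534) / 0.163⌋ = ⌊6.564⌋ = 6 → column G
Row offset from origin: ⌊(-16.849 − -17.798) / 0.426⌋ = ⌊2.228⌋ = 2 → row 1 (counted from top)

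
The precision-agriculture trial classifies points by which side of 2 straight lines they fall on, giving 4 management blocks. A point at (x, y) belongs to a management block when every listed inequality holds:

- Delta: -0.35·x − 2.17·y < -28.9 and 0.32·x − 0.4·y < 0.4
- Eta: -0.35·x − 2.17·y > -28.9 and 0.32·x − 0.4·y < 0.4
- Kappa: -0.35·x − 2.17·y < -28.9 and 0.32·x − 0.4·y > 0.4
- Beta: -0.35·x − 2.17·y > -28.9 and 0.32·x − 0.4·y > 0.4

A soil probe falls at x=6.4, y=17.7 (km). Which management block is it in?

-0.35·6.4 − 2.17·17.7 = -40.649, which is < -28.9
0.32·6.4 − 0.4·17.7 = -5.032, which is < 0.4
This sign pattern matches Delta.

Delta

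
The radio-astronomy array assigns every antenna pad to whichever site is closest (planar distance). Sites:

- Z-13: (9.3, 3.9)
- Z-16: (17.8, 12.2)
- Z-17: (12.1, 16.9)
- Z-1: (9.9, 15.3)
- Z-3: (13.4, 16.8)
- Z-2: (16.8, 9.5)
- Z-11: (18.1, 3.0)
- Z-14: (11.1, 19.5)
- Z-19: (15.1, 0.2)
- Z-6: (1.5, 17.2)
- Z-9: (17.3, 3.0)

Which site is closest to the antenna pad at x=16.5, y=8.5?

Squared distances to each site:
Z-13: 73.000; Z-16: 15.380; Z-17: 89.920; Z-1: 89.800; Z-3: 78.500; Z-2: 1.090; Z-11: 32.810; Z-14: 150.160; Z-19: 70.850; Z-6: 300.690; Z-9: 30.890.
Minimum at Z-2.

Z-2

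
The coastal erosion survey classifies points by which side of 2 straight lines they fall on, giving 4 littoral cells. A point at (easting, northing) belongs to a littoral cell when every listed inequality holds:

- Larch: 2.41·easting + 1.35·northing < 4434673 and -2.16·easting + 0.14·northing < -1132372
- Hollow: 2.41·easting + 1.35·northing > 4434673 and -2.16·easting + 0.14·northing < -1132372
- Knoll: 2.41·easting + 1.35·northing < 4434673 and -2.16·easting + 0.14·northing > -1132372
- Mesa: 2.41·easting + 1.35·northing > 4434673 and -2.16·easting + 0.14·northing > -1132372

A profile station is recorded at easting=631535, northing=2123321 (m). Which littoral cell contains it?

2.41·631535 + 1.35·2123321 = 4388482.700, which is < 4434673
-2.16·631535 + 0.14·2123321 = -1066850.660, which is > -1132372
This sign pattern matches Knoll.

Knoll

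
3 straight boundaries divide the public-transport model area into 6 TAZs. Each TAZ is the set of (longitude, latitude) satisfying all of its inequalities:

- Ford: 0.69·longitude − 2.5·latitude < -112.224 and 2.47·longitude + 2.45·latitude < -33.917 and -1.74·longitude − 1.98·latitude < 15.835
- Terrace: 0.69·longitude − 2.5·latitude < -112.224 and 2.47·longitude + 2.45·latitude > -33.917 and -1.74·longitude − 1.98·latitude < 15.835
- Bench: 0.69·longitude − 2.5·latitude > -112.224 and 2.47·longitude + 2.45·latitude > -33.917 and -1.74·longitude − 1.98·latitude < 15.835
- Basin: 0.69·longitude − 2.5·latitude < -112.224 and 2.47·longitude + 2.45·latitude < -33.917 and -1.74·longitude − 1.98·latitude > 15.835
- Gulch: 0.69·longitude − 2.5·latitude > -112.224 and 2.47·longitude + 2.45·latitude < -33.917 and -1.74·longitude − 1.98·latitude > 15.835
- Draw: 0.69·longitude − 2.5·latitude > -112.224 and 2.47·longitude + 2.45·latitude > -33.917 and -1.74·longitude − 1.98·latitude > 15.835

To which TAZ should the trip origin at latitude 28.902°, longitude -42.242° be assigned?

Draw

0.69·-42.242 − 2.5·28.902 = -101.402, which is > -112.224
2.47·-42.242 + 2.45·28.902 = -33.528, which is > -33.917
-1.74·-42.242 − 1.98·28.902 = 16.275, which is > 15.835
This sign pattern matches Draw.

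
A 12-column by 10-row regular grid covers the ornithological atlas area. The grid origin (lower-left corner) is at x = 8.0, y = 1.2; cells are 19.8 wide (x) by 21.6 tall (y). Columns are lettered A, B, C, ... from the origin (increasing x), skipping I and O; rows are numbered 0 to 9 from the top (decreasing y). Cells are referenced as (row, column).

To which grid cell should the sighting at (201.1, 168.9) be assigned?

(2, K)

Column index: ⌊(201.1 − 8.0) / 19.8⌋ = ⌊9.753⌋ = 9 → column K
Row offset from origin: ⌊(168.9 − 1.2) / 21.6⌋ = ⌊7.764⌋ = 7 → row 2 (counted from top)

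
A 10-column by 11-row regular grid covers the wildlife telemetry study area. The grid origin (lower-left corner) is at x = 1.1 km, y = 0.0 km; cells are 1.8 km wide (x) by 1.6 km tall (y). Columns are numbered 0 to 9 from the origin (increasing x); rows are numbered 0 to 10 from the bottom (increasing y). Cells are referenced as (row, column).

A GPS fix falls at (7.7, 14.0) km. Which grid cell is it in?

Column index: ⌊(7.7 − 1.1) / 1.8⌋ = ⌊3.667⌋ = 3
Row offset from origin: ⌊(14.0 − 0.0) / 1.6⌋ = ⌊8.750⌋ = 8 → row 8

(8, 3)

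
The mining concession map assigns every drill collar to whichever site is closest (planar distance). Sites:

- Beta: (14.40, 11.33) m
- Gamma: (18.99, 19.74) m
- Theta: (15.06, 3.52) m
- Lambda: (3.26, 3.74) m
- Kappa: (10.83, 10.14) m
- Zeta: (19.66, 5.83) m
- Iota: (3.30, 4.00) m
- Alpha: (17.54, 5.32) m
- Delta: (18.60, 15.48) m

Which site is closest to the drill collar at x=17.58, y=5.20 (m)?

Squared distances to each site:
Beta: 47.689; Gamma: 213.400; Theta: 9.173; Lambda: 207.194; Kappa: 69.966; Zeta: 4.723; Iota: 205.358; Alpha: 0.016; Delta: 106.719.
Minimum at Alpha.

Alpha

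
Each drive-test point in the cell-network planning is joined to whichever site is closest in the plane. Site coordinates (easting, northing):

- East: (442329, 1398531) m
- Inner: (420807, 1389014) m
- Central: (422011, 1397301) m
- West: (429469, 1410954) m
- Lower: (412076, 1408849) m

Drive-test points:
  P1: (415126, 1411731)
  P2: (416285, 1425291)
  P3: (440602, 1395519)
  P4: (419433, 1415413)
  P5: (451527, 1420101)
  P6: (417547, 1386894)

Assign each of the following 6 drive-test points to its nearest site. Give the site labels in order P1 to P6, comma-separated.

P1 → Lower (d²=17608424.00)
P2 → Lower (d²=288055045.00)
P3 → East (d²=12054673.00)
P4 → Lower (d²=97211545.00)
P5 → East (d²=549868104.00)
P6 → Inner (d²=15122000.00)

Lower, Lower, East, Lower, East, Inner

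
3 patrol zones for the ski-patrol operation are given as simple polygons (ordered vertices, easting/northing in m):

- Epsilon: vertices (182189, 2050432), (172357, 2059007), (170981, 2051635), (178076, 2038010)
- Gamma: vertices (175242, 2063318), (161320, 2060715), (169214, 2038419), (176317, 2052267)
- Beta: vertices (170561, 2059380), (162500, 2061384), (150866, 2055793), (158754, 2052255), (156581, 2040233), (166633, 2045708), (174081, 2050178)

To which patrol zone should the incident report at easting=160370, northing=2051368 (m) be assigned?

Cast a ray rightward from (160370, 2051368). For each polygon, the edges (by vertex number in listed order) whose endpoints lie on opposite sides of northing = 2051368, where each meets that height, and whether that is right or left of the point:
Epsilon: 1–2 at easting≈181115.8 (right), 3–4 at easting≈171120.0 (right) → 2 crossings.
Gamma: 2–3 at easting≈164629.3 (right), 3–4 at easting≈175855.9 (right) → 2 crossings.
Beta: 4–5 at easting≈158593.7 (left), 7–1 at easting≈173625.8 (right) → 1 crossing.
Only Beta has an odd count, so the point is inside Beta.

Beta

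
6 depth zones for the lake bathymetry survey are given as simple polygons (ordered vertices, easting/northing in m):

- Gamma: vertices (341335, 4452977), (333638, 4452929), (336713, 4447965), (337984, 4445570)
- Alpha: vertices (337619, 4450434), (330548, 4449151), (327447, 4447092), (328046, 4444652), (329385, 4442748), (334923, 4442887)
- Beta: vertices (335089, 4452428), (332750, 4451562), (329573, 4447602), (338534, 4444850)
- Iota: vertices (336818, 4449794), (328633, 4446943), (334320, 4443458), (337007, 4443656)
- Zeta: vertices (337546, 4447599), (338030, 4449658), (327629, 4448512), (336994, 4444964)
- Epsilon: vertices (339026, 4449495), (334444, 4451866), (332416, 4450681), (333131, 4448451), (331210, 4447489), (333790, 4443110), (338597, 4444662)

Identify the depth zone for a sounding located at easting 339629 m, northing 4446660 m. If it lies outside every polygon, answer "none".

none

Cast a ray rightward from (339629, 4446660). For each polygon, the edges (by vertex number in listed order) whose endpoints lie on opposite sides of northing = 4446660, where each meets that height, and whether that is right or left of the point:
Gamma: 3–4 at easting≈337405.5 (left), 4–1 at easting≈338477.1 (left) → 0 crossings.
Alpha: 3–4 at easting≈327553.1 (left), 6–1 at easting≈336270.8 (left) → 0 crossings.
Beta: 3–4 at easting≈332640.3 (left), 4–1 at easting≈337711.2 (left) → 0 crossings.
Iota: 2–3 at easting≈329094.8 (left), 4–1 at easting≈336914.5 (left) → 0 crossings.
Zeta: 3–4 at easting≈332517.4 (left), 4–1 at easting≈337349.3 (left) → 0 crossings.
Epsilon: 5–6 at easting≈331698.4 (left), 7–1 at easting≈338774.4 (left) → 0 crossings.
All counts are even, so the point lies outside every listed polygon.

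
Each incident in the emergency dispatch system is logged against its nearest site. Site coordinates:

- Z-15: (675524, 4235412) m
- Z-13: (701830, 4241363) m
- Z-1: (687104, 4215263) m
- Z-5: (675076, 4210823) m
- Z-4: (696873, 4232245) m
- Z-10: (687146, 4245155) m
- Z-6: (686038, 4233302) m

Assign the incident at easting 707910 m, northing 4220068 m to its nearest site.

Z-4

Squared distances to each site:
Z-15: 1284291332.000; Z-13: 490443425.000; Z-1: 455977661.000; Z-5: 1163541581.000; Z-4: 270094698.000; Z-10: 1060501265.000; Z-6: 653523140.000.
Minimum at Z-4.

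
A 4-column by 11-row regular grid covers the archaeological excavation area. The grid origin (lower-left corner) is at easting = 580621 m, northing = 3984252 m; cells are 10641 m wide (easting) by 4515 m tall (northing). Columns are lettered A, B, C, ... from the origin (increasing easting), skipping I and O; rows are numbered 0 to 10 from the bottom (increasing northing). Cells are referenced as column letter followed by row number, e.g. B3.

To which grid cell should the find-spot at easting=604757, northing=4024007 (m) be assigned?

C8

Column index: ⌊(604757 − 580621) / 10641⌋ = ⌊2.268⌋ = 2 → column C
Row offset from origin: ⌊(4024007 − 3984252) / 4515⌋ = ⌊8.805⌋ = 8 → row 8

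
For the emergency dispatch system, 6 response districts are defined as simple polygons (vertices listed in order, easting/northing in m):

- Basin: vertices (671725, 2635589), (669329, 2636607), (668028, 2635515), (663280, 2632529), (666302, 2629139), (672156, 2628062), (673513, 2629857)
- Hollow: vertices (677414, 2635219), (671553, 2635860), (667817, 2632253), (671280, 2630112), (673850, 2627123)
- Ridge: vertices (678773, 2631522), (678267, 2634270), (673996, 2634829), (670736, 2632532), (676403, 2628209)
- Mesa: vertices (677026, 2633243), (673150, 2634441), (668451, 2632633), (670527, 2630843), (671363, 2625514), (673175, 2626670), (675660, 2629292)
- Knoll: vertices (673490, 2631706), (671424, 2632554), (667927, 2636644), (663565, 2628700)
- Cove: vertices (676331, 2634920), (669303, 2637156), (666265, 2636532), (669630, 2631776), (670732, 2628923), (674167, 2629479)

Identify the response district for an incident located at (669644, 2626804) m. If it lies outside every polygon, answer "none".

none

Cast a ray rightward from (669644, 2626804). For each polygon, the edges (by vertex number in listed order) whose endpoints lie on opposite sides of northing = 2626804, where each meets that height, and whether that is right or left of the point:
Basin: no edge straddles that height → 0 crossings.
Hollow: no edge straddles that height → 0 crossings.
Ridge: no edge straddles that height → 0 crossings.
Mesa: 4–5 at easting≈671160.6 (right), 6–7 at easting≈673302.0 (right) → 2 crossings.
Knoll: no edge straddles that height → 0 crossings.
Cove: no edge straddles that height → 0 crossings.
All counts are even, so the point lies outside every listed polygon.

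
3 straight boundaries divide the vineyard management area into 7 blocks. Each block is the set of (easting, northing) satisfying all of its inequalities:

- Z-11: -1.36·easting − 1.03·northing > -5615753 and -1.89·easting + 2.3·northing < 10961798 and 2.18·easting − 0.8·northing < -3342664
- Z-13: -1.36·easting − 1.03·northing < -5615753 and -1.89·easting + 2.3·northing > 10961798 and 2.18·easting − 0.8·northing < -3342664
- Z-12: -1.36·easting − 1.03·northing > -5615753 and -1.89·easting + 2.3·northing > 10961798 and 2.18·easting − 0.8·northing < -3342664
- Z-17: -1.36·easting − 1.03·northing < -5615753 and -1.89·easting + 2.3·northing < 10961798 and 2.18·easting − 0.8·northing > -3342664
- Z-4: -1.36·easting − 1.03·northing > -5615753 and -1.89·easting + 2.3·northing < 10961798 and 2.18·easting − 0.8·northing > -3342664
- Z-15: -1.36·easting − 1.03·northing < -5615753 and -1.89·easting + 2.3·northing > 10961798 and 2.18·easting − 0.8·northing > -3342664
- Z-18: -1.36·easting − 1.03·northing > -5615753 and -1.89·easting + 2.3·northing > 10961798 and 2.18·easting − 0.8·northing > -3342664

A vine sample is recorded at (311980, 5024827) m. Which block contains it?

Z-18

-1.36·311980 − 1.03·5024827 = -5599864.610, which is > -5615753
-1.89·311980 + 2.3·5024827 = 10967459.900, which is > 10961798
2.18·311980 − 0.8·5024827 = -3339745.200, which is > -3342664
This sign pattern matches Z-18.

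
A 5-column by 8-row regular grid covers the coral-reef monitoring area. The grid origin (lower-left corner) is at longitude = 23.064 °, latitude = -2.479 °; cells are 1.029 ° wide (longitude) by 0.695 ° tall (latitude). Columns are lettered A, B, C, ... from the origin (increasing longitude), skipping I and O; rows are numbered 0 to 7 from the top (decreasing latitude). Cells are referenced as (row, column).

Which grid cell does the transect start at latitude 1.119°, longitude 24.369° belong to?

(2, B)

Column index: ⌊(24.369 − 23.064) / 1.029⌋ = ⌊1.268⌋ = 1 → column B
Row offset from origin: ⌊(1.119 − -2.479) / 0.695⌋ = ⌊5.177⌋ = 5 → row 2 (counted from top)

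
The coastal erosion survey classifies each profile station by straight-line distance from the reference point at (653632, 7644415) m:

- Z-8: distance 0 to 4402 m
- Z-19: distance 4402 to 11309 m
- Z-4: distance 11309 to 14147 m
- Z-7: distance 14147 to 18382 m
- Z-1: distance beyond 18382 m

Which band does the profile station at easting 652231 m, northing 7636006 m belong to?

Distance = √((652231−653632)² + (7636006−7644415)²) = √(1962801.000 + 70711281.000) = 8524.910 m.
4402 ≤ 8524.910 < 11309 → Z-19.

Z-19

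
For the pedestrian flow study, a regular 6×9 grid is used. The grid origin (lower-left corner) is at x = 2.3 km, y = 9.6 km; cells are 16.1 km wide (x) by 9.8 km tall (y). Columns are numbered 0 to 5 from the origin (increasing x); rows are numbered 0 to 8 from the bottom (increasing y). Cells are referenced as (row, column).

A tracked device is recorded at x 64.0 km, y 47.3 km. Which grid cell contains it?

Column index: ⌊(64.0 − 2.3) / 16.1⌋ = ⌊3.832⌋ = 3
Row offset from origin: ⌊(47.3 − 9.6) / 9.8⌋ = ⌊3.847⌋ = 3 → row 3

(3, 3)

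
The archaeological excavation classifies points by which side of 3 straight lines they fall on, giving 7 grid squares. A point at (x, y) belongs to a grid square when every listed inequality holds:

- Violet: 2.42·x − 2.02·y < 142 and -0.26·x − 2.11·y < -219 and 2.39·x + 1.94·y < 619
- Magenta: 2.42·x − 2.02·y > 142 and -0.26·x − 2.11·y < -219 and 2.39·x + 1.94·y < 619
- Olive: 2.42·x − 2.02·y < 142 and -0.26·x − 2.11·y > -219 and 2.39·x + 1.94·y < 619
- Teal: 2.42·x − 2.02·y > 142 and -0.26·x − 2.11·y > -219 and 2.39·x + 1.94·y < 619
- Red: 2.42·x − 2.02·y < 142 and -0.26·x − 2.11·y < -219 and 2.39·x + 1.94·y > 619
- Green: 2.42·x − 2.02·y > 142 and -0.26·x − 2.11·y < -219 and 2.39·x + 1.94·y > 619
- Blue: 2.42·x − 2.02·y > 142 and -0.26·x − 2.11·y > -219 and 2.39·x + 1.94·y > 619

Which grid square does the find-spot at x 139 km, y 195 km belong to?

2.42·139 − 2.02·195 = -57.520, which is < 142
-0.26·139 − 2.11·195 = -447.590, which is < -219
2.39·139 + 1.94·195 = 710.510, which is > 619
This sign pattern matches Red.

Red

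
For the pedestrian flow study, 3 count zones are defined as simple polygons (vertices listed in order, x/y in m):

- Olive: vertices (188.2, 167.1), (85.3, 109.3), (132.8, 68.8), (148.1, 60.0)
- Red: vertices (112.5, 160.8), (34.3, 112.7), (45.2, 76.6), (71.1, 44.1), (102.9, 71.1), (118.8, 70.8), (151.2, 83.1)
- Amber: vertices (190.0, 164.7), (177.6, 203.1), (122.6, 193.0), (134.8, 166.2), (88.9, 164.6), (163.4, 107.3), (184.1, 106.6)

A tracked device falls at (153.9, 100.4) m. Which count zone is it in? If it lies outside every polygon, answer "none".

Cast a ray rightward from (153.9, 100.4). For each polygon, the edges (by vertex number in listed order) whose endpoints lie on opposite sides of y = 100.4, where each meets that height, and whether that is right or left of the point:
Olive: 2–3 at x≈95.74 (left), 4–1 at x≈163.23 (right) → 1 crossing.
Red: 2–3 at x≈38.01 (left), 7–1 at x≈142.58 (left) → 0 crossings.
Amber: no edge straddles that height → 0 crossings.
Only Olive has an odd count, so the point is inside Olive.

Olive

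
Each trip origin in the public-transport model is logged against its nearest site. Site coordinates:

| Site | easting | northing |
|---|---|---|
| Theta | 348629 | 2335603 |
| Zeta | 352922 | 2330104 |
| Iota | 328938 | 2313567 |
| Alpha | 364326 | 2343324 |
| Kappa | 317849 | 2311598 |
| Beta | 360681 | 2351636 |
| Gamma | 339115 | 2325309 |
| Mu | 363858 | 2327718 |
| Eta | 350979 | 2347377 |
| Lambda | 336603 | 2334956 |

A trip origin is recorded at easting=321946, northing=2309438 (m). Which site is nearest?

Squared distances to each site:
Theta: 1396589714.000; Zeta: 1386596132.000; Iota: 65936705.000; Alpha: 2944325396.000; Kappa: 21451009.000; Beta: 3281071429.000; Gamma: 546663202.000; Mu: 2090774144.000; Eta: 2282282810.000; Lambda: 865995973.000.
Minimum at Kappa.

Kappa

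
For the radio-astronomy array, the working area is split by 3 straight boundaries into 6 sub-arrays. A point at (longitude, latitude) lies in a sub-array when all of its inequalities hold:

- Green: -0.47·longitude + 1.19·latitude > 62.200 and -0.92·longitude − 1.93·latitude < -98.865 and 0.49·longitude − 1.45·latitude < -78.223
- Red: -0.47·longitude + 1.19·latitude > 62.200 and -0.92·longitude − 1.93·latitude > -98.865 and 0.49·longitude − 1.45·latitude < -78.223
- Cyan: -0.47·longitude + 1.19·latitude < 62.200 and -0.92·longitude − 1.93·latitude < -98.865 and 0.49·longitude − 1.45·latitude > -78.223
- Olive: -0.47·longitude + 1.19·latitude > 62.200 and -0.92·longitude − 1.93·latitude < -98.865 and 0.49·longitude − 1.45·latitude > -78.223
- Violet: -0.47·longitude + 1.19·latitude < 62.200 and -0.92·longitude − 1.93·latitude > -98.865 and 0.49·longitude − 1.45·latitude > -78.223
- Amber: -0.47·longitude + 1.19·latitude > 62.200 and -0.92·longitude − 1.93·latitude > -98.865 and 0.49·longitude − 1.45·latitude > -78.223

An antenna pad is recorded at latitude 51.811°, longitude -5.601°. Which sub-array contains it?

-0.47·-5.601 + 1.19·51.811 = 64.288, which is > 62.200
-0.92·-5.601 − 1.93·51.811 = -94.842, which is > -98.865
0.49·-5.601 − 1.45·51.811 = -77.870, which is > -78.223
This sign pattern matches Amber.

Amber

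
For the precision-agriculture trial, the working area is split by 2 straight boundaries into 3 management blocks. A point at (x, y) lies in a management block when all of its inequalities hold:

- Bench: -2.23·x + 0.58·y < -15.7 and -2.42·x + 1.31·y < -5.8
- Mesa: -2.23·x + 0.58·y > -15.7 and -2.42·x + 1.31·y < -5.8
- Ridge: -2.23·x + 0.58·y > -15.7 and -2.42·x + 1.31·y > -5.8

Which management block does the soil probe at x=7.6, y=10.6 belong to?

Ridge

-2.23·7.6 + 0.58·10.6 = -10.800, which is > -15.7
-2.42·7.6 + 1.31·10.6 = -4.506, which is > -5.8
This sign pattern matches Ridge.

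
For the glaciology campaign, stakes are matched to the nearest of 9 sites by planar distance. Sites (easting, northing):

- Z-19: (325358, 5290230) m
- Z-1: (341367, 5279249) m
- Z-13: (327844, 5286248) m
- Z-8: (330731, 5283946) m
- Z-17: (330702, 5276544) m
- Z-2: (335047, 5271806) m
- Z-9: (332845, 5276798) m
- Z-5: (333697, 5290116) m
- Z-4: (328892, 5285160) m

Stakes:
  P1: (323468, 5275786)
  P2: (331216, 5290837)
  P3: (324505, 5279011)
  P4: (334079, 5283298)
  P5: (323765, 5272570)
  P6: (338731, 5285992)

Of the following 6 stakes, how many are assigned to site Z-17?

P1 → Z-17
P2 → Z-5
P3 → Z-17
P4 → Z-8
P5 → Z-17
P6 → Z-5
3 of the 6 go to Z-17.

3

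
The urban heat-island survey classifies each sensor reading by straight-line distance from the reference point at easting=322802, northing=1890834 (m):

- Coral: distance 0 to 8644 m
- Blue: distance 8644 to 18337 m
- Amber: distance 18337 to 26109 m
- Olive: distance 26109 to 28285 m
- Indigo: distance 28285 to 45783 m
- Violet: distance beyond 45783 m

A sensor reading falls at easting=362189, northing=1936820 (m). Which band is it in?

Distance = √((362189−322802)² + (1936820−1890834)²) = √(1551335769.000 + 2114712196.000) = 60547.898 m.
45783 ≤ 60547.898 < ∞ → Violet.

Violet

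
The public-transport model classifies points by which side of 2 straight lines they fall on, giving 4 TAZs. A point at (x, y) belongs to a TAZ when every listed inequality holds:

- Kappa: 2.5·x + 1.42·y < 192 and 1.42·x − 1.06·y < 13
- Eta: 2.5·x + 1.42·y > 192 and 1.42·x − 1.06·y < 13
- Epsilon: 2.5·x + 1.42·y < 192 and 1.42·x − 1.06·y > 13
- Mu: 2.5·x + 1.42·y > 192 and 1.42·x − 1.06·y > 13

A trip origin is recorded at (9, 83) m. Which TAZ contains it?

Kappa

2.5·9 + 1.42·83 = 140.360, which is < 192
1.42·9 − 1.06·83 = -75.200, which is < 13
This sign pattern matches Kappa.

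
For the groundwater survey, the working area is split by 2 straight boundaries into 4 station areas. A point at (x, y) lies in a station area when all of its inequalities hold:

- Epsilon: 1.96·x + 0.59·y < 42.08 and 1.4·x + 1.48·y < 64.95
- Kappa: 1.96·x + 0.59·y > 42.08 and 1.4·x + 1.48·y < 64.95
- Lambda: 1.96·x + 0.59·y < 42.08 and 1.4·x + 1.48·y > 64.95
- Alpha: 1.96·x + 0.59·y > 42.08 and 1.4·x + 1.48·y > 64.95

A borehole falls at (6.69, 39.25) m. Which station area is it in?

Lambda

1.96·6.69 + 0.59·39.25 = 36.270, which is < 42.08
1.4·6.69 + 1.48·39.25 = 67.456, which is > 64.95
This sign pattern matches Lambda.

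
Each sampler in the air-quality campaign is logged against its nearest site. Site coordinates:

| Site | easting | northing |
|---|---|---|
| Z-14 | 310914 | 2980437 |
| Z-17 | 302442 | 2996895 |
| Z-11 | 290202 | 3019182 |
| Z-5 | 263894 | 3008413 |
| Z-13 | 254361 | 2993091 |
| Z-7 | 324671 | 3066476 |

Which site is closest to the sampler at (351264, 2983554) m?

Z-14

Squared distances to each site:
Z-14: 1637838189.000; Z-17: 2561569965.000; Z-11: 4997922228.000; Z-5: 8251486781.000; Z-13: 9481145778.000; Z-7: 7583245733.000.
Minimum at Z-14.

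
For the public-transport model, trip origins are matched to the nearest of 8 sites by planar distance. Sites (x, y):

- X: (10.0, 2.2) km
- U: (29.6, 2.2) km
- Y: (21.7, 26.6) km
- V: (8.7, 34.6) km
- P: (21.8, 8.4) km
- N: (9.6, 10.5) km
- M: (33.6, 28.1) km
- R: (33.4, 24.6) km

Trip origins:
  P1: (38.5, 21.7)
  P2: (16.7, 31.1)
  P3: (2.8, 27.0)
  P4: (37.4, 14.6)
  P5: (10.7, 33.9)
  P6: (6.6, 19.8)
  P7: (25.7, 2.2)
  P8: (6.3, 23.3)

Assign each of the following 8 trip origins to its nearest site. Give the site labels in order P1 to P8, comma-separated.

R, Y, V, R, V, N, U, V

P1 → R (d²=34.42)
P2 → Y (d²=45.25)
P3 → V (d²=92.57)
P4 → R (d²=116.00)
P5 → V (d²=4.49)
P6 → N (d²=95.49)
P7 → U (d²=15.21)
P8 → V (d²=133.45)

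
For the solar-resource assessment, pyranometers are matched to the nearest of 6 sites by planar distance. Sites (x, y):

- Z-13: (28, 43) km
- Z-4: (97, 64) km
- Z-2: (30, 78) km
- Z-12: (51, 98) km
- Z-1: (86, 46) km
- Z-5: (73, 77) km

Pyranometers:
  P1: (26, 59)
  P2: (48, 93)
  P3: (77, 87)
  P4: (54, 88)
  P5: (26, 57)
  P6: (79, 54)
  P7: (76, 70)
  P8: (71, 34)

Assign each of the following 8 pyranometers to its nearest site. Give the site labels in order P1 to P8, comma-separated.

Z-13, Z-12, Z-5, Z-12, Z-13, Z-1, Z-5, Z-1

P1 → Z-13 (d²=260.00)
P2 → Z-12 (d²=34.00)
P3 → Z-5 (d²=116.00)
P4 → Z-12 (d²=109.00)
P5 → Z-13 (d²=200.00)
P6 → Z-1 (d²=113.00)
P7 → Z-5 (d²=58.00)
P8 → Z-1 (d²=369.00)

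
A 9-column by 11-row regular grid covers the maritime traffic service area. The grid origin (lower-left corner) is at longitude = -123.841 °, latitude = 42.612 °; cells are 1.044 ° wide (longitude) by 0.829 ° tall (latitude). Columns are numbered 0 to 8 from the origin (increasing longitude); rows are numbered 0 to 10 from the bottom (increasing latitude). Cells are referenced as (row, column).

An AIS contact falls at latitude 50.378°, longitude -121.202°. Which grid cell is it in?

Column index: ⌊(-121.202 − -123.841) / 1.044⌋ = ⌊2.528⌋ = 2
Row offset from origin: ⌊(50.378 − 42.612) / 0.829⌋ = ⌊9.368⌋ = 9 → row 9

(9, 2)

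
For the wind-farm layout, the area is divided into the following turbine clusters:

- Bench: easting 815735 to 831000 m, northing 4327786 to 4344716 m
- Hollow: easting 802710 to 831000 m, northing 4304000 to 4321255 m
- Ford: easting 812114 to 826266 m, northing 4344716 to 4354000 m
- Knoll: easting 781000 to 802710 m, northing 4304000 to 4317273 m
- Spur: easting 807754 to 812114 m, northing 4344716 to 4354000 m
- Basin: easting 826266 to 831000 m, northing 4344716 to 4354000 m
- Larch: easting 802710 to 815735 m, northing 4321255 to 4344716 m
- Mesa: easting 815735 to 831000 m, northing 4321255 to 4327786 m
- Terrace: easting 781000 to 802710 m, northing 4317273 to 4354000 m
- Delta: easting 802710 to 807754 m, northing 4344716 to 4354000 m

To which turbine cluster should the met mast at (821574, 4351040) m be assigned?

The point has easting = 821574 and northing = 4351040.
Only Ford satisfies 812114 ≤ easting ≤ 826266 and 4344716 ≤ northing ≤ 4354000.

Ford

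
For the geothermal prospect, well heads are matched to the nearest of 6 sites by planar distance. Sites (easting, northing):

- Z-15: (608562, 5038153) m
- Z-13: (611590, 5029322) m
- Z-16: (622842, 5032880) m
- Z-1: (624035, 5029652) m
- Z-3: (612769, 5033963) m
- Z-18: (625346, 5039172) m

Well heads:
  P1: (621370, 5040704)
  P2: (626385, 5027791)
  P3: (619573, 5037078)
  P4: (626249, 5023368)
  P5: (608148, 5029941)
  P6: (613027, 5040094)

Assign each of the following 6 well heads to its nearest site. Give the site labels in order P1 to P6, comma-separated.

Z-18, Z-1, Z-16, Z-1, Z-13, Z-15

P1 → Z-18 (d²=18155600.00)
P2 → Z-1 (d²=8985821.00)
P3 → Z-16 (d²=28309565.00)
P4 → Z-1 (d²=44390452.00)
P5 → Z-13 (d²=12230525.00)
P6 → Z-15 (d²=23703706.00)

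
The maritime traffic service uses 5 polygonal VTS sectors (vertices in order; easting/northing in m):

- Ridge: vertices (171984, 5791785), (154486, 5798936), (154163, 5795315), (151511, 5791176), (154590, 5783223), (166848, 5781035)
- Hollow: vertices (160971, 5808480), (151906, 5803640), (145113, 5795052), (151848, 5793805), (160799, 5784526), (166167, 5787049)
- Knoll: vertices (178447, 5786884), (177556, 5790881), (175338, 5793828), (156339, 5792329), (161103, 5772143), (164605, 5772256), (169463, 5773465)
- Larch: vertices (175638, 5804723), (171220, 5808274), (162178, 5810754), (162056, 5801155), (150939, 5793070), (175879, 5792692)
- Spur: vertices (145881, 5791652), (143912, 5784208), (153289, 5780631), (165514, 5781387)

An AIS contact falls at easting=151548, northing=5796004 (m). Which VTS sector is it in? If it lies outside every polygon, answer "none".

Cast a ray rightward from (151548, 5796004). For each polygon, the edges (by vertex number in listed order) whose endpoints lie on opposite sides of northing = 5796004, where each meets that height, and whether that is right or left of the point:
Ridge: 1–2 at easting≈161660.4 (right), 2–3 at easting≈154224.5 (right) → 2 crossings.
Hollow: 2–3 at easting≈145866.0 (left), 6–1 at easting≈163995.8 (right) → 1 crossing.
Knoll: no edge straddles that height → 0 crossings.
Larch: 4–5 at easting≈154973.3 (right), 6–1 at easting≈175812.7 (right) → 2 crossings.
Spur: no edge straddles that height → 0 crossings.
Only Hollow has an odd count, so the point is inside Hollow.

Hollow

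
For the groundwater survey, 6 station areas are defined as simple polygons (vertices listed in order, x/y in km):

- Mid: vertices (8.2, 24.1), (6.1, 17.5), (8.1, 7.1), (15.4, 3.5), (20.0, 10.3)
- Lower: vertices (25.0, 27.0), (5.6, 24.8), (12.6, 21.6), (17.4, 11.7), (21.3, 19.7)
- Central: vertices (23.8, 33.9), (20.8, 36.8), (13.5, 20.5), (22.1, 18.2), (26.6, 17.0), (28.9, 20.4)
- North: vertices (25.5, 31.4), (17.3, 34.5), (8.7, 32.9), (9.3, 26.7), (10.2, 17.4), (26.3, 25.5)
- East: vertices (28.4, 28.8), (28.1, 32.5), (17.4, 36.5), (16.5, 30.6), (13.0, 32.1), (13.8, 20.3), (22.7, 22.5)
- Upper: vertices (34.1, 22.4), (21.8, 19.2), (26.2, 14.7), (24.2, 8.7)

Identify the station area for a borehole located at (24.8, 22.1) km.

Cast a ray rightward from (24.8, 22.1). For each polygon, the edges (by vertex number in listed order) whose endpoints lie on opposite sides of y = 22.1, where each meets that height, and whether that is right or left of the point:
Mid: 1–2 at x≈7.56 (left), 5–1 at x≈9.91 (left) → 0 crossings.
Lower: 2–3 at x≈11.51 (left), 5–1 at x≈22.52 (left) → 0 crossings.
Central: 2–3 at x≈14.22 (left), 6–1 at x≈28.26 (right) → 1 crossing.
North: 4–5 at x≈9.75 (left), 5–6 at x≈19.54 (left) → 0 crossings.
East: 5–6 at x≈13.68 (left), 6–7 at x≈21.08 (left) → 0 crossings.
Upper: 1–2 at x≈32.95 (right), 4–1 at x≈33.88 (right) → 2 crossings.
Only Central has an odd count, so the point is inside Central.

Central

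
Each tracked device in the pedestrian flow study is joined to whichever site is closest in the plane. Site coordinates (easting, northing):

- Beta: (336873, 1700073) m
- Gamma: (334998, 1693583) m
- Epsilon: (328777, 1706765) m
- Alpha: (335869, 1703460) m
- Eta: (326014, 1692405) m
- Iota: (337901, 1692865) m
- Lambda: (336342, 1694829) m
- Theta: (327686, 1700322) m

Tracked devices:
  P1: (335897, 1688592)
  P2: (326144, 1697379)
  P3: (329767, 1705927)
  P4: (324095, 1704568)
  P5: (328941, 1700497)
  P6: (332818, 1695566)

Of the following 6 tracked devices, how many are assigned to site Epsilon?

2

P1 → Iota
P2 → Theta
P3 → Epsilon
P4 → Epsilon
P5 → Theta
P6 → Gamma
2 of the 6 go to Epsilon.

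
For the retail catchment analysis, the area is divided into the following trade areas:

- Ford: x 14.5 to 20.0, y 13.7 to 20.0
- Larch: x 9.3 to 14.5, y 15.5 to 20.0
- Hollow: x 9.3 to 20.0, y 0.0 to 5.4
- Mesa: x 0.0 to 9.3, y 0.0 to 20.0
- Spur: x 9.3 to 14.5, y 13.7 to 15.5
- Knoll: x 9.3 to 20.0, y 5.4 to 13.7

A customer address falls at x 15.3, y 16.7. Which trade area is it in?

Ford

The point has x = 15.3 and y = 16.7.
Only Ford satisfies 14.5 ≤ x ≤ 20.0 and 13.7 ≤ y ≤ 20.0.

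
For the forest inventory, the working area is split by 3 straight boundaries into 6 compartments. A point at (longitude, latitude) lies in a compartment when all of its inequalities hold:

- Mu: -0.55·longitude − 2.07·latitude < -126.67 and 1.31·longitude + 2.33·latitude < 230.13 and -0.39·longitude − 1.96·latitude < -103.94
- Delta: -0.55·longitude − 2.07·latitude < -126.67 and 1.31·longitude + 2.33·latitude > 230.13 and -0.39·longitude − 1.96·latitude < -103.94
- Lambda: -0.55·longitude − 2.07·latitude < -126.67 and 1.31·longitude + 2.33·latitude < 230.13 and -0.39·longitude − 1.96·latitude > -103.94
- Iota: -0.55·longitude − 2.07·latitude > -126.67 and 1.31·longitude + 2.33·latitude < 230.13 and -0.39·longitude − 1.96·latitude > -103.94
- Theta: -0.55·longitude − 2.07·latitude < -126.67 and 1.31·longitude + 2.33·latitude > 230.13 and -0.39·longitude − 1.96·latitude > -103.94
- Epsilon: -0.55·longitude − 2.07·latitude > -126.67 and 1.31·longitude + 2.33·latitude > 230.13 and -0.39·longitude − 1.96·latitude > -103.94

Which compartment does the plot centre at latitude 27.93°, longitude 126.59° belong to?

Delta

-0.55·126.59 − 2.07·27.93 = -127.440, which is < -126.67
1.31·126.59 + 2.33·27.93 = 230.910, which is > 230.13
-0.39·126.59 − 1.96·27.93 = -104.113, which is < -103.94
This sign pattern matches Delta.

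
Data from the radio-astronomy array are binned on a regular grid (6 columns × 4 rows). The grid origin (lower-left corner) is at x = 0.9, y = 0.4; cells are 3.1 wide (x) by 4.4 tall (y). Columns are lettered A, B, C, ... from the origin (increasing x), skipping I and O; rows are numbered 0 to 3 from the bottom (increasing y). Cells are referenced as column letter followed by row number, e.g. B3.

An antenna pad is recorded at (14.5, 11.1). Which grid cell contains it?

E2

Column index: ⌊(14.5 − 0.9) / 3.1⌋ = ⌊4.387⌋ = 4 → column E
Row offset from origin: ⌊(11.1 − 0.4) / 4.4⌋ = ⌊2.432⌋ = 2 → row 2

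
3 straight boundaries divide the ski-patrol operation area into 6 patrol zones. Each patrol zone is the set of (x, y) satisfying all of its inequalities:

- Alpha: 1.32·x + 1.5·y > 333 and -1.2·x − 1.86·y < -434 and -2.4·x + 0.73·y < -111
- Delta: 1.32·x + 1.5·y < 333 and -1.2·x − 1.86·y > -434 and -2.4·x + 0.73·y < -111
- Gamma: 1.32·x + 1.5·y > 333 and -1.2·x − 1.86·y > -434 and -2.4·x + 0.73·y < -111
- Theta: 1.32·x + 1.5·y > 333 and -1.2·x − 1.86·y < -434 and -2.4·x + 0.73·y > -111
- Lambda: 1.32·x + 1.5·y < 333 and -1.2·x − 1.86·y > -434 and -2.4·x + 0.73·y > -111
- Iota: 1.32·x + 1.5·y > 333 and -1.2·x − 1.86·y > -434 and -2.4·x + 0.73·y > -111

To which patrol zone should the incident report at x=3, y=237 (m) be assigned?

Theta

1.32·3 + 1.5·237 = 359.460, which is > 333
-1.2·3 − 1.86·237 = -444.420, which is < -434
-2.4·3 + 0.73·237 = 165.810, which is > -111
This sign pattern matches Theta.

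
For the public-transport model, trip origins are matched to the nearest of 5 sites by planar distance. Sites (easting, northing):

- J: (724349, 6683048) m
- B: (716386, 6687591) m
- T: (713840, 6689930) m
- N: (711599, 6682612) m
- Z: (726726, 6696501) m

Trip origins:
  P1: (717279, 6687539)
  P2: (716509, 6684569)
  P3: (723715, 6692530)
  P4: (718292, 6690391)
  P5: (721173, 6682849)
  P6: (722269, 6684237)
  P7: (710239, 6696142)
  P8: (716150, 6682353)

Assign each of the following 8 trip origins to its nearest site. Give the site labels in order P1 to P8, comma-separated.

B, B, Z, B, J, J, T, N

P1 → B (d²=800153.00)
P2 → B (d²=9147613.00)
P3 → Z (d²=24834962.00)
P4 → B (d²=11472836.00)
P5 → J (d²=10126577.00)
P6 → J (d²=5740121.00)
P7 → T (d²=51556145.00)
P8 → N (d²=20778682.00)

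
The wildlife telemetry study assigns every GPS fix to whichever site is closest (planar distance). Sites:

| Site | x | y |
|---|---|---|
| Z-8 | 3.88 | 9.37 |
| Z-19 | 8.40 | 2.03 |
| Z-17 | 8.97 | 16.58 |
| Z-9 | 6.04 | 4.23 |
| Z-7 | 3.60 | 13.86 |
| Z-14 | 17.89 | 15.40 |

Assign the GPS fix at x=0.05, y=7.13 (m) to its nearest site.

Z-8

Squared distances to each site:
Z-8: 19.686; Z-19: 95.732; Z-17: 168.869; Z-9: 44.290; Z-7: 57.895; Z-14: 386.659.
Minimum at Z-8.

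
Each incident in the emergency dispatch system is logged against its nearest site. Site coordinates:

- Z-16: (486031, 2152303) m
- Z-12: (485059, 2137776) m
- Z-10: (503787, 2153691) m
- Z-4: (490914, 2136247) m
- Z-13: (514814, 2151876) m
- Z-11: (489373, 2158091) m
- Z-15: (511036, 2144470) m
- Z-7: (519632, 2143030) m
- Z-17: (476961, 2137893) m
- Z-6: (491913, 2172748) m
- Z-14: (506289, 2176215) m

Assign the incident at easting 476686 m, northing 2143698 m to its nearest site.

Z-17

Squared distances to each site:
Z-16: 161375050.000; Z-12: 105177213.000; Z-10: 834324250.000; Z-4: 257953385.000; Z-13: 1520624068.000; Z-11: 368118418.000; Z-15: 1180518484.000; Z-7: 1844805140.000; Z-17: 33773650.000; Z-6: 1075764029.000; Z-14: 1933692898.000.
Minimum at Z-17.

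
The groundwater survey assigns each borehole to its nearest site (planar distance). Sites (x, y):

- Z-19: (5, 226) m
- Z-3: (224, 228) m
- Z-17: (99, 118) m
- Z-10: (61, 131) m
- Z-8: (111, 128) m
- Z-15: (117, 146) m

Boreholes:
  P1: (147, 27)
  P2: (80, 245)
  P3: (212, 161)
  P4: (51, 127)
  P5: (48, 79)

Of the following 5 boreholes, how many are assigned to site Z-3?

1

P1 → Z-17
P2 → Z-19
P3 → Z-3
P4 → Z-10
P5 → Z-10
1 of the 5 goes to Z-3.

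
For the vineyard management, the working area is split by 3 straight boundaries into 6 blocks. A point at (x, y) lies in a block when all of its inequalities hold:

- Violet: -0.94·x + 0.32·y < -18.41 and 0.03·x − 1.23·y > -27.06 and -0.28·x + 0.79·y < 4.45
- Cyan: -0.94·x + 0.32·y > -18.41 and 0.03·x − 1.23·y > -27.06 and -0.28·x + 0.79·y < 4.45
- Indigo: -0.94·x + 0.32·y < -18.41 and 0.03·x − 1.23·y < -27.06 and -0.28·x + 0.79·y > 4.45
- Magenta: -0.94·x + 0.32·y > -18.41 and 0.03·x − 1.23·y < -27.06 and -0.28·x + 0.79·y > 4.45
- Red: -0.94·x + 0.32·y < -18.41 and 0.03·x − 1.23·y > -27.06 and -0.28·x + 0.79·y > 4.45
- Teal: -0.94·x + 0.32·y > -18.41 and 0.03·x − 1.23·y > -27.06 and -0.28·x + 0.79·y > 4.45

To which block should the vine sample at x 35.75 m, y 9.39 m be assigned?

Violet

-0.94·35.75 + 0.32·9.39 = -30.600, which is < -18.41
0.03·35.75 − 1.23·9.39 = -10.477, which is > -27.06
-0.28·35.75 + 0.79·9.39 = -2.592, which is < 4.45
This sign pattern matches Violet.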